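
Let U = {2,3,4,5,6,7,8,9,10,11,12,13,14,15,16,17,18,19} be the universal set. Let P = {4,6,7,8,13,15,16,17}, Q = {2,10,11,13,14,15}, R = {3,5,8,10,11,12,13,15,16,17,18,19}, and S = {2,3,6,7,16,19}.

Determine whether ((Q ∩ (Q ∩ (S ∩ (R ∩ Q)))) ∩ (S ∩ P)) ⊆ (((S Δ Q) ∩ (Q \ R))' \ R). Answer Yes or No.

R ∩ Q = {10,11,13,15}
S ∩ (R ∩ Q) = {}
Q ∩ (S ∩ (R ∩ Q)) = {}
Q ∩ (Q ∩ (S ∩ (R ∩ Q))) = {}
S ∩ P = {6,7,16}
(Q ∩ (Q ∩ (S ∩ (R ∩ Q)))) ∩ (S ∩ P) = {}
S Δ Q = {3,6,7,10,11,13,14,15,16,19}
Q \ R = {2,14}
(S Δ Q) ∩ (Q \ R) = {14}
((S Δ Q) ∩ (Q \ R))' = {2,3,4,5,6,7,8,9,10,11,12,13,15,16,17,18,19}
((S Δ Q) ∩ (Q \ R))' \ R = {2,4,6,7,9}
Every element of {} is in {2,4,6,7,9}, so (Q ∩ (Q ∩ (S ∩ (R ∩ Q)))) ∩ (S ∩ P) ⊆ ((S Δ Q) ∩ (Q \ R))' \ R.

Yes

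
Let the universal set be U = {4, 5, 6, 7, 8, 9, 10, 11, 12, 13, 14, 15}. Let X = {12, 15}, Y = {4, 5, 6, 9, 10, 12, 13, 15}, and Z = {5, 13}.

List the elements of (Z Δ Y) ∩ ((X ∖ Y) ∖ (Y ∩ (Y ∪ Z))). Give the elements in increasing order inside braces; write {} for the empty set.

Z Δ Y = {4, 6, 9, 10, 12, 15}
X ∖ Y = {}
Y ∪ Z = {4, 5, 6, 9, 10, 12, 13, 15}
Y ∩ (Y ∪ Z) = {4, 5, 6, 9, 10, 12, 13, 15}
(X ∖ Y) ∖ (Y ∩ (Y ∪ Z)) = {}
(Z Δ Y) ∩ ((X ∖ Y) ∖ (Y ∩ (Y ∪ Z))) = {}

{}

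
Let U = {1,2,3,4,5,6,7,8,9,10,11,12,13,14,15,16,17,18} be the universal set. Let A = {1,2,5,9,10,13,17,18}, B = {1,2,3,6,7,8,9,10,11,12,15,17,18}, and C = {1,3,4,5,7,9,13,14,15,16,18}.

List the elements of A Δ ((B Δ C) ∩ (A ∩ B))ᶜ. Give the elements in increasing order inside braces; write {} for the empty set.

B Δ C = {2,4,5,6,8,10,11,12,13,14,16,17}
A ∩ B = {1,2,9,10,17,18}
(B Δ C) ∩ (A ∩ B) = {2,10,17}
((B Δ C) ∩ (A ∩ B))ᶜ = {1,3,4,5,6,7,8,9,11,12,13,14,15,16,18}
A Δ ((B Δ C) ∩ (A ∩ B))ᶜ = {2,3,4,6,7,8,10,11,12,14,15,16,17}

{2,3,4,6,7,8,10,11,12,14,15,16,17}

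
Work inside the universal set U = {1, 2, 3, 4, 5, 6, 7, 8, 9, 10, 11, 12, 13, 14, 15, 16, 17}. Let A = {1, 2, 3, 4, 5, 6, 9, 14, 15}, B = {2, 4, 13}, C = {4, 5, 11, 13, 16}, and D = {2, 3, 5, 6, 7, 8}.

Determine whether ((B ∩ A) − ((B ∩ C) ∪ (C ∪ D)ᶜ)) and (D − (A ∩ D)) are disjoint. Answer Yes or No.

Yes

B ∩ A = {2, 4}
B ∩ C = {4, 13}
C ∪ D = {2, 3, 4, 5, 6, 7, 8, 11, 13, 16}
(C ∪ D)ᶜ = {1, 9, 10, 12, 14, 15, 17}
(B ∩ C) ∪ (C ∪ D)ᶜ = {1, 4, 9, 10, 12, 13, 14, 15, 17}
(B ∩ A) − ((B ∩ C) ∪ (C ∪ D)ᶜ) = {2}
A ∩ D = {2, 3, 5, 6}
D − (A ∩ D) = {7, 8}
{2} and {7, 8} share no elements.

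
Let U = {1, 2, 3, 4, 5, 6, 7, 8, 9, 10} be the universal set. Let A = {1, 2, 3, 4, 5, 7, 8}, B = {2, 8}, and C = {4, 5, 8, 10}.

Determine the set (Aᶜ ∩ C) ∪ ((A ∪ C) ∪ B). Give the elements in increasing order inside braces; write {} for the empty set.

{1, 2, 3, 4, 5, 7, 8, 10}

Aᶜ = {6, 9, 10}
Aᶜ ∩ C = {10}
A ∪ C = {1, 2, 3, 4, 5, 7, 8, 10}
(A ∪ C) ∪ B = {1, 2, 3, 4, 5, 7, 8, 10}
(Aᶜ ∩ C) ∪ ((A ∪ C) ∪ B) = {1, 2, 3, 4, 5, 7, 8, 10}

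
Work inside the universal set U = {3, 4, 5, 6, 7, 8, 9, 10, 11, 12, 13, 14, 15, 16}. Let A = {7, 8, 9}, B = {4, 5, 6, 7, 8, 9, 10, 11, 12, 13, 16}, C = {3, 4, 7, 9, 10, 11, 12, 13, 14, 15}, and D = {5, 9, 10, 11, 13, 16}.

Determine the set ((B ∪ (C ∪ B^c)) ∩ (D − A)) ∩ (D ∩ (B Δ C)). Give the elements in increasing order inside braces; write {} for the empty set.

B^c = {3, 14, 15}
C ∪ B^c = {3, 4, 7, 9, 10, 11, 12, 13, 14, 15}
B ∪ (C ∪ B^c) = {3, 4, 5, 6, 7, 8, 9, 10, 11, 12, 13, 14, 15, 16}
D − A = {5, 10, 11, 13, 16}
(B ∪ (C ∪ B^c)) ∩ (D − A) = {5, 10, 11, 13, 16}
B Δ C = {3, 5, 6, 8, 14, 15, 16}
D ∩ (B Δ C) = {5, 16}
((B ∪ (C ∪ B^c)) ∩ (D − A)) ∩ (D ∩ (B Δ C)) = {5, 16}

{5, 16}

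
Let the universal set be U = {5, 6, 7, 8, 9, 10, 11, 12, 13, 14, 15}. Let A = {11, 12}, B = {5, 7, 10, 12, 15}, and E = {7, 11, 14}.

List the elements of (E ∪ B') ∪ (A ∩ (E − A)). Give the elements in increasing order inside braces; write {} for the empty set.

B' = {6, 8, 9, 11, 13, 14}
E ∪ B' = {6, 7, 8, 9, 11, 13, 14}
E − A = {7, 14}
A ∩ (E − A) = {}
(E ∪ B') ∪ (A ∩ (E − A)) = {6, 7, 8, 9, 11, 13, 14}

{6, 7, 8, 9, 11, 13, 14}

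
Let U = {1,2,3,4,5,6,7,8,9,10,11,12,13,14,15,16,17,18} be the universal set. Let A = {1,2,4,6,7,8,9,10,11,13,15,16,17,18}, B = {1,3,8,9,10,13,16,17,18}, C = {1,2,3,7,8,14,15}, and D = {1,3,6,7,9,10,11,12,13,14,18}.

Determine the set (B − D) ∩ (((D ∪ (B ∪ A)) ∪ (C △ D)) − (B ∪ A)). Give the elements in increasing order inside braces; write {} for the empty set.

{}

B − D = {8,16,17}
B ∪ A = {1,2,3,4,6,7,8,9,10,11,13,15,16,17,18}
D ∪ (B ∪ A) = {1,2,3,4,6,7,8,9,10,11,12,13,14,15,16,17,18}
C △ D = {2,6,8,9,10,11,12,13,15,18}
(D ∪ (B ∪ A)) ∪ (C △ D) = {1,2,3,4,6,7,8,9,10,11,12,13,14,15,16,17,18}
((D ∪ (B ∪ A)) ∪ (C △ D)) − (B ∪ A) = {12,14}
(B − D) ∩ (((D ∪ (B ∪ A)) ∪ (C △ D)) − (B ∪ A)) = {}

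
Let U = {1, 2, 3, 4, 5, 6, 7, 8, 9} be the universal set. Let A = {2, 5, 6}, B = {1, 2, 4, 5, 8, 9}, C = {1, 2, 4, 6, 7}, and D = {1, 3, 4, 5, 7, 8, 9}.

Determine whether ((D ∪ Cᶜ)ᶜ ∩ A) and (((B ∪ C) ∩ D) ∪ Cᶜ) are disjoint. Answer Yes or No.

Cᶜ = {3, 5, 8, 9}
D ∪ Cᶜ = {1, 3, 4, 5, 7, 8, 9}
(D ∪ Cᶜ)ᶜ = {2, 6}
(D ∪ Cᶜ)ᶜ ∩ A = {2, 6}
B ∪ C = {1, 2, 4, 5, 6, 7, 8, 9}
(B ∪ C) ∩ D = {1, 4, 5, 7, 8, 9}
((B ∪ C) ∩ D) ∪ Cᶜ = {1, 3, 4, 5, 7, 8, 9}
{2, 6} and {1, 3, 4, 5, 7, 8, 9} share no elements.

Yes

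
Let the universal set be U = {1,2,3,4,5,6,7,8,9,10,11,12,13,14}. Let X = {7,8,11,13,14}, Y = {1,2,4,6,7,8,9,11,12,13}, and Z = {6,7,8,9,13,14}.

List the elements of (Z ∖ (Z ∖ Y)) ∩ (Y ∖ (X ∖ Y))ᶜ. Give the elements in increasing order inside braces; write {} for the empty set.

Z ∖ Y = {14}
Z ∖ (Z ∖ Y) = {6,7,8,9,13}
X ∖ Y = {14}
Y ∖ (X ∖ Y) = {1,2,4,6,7,8,9,11,12,13}
(Y ∖ (X ∖ Y))ᶜ = {3,5,10,14}
(Z ∖ (Z ∖ Y)) ∩ (Y ∖ (X ∖ Y))ᶜ = {}

{}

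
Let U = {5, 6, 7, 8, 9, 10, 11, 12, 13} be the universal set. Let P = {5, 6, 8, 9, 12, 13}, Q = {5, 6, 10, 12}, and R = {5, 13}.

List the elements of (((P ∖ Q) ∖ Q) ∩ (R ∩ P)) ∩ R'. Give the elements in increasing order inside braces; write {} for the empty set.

{}

P ∖ Q = {8, 9, 13}
(P ∖ Q) ∖ Q = {8, 9, 13}
R ∩ P = {5, 13}
((P ∖ Q) ∖ Q) ∩ (R ∩ P) = {13}
R' = {6, 7, 8, 9, 10, 11, 12}
(((P ∖ Q) ∖ Q) ∩ (R ∩ P)) ∩ R' = {}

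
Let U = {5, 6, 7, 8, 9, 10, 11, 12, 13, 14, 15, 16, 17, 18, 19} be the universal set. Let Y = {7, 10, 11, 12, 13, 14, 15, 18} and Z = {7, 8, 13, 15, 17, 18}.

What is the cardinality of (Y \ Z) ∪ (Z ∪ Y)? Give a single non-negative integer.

Y \ Z = {10, 11, 12, 14}
Z ∪ Y = {7, 8, 10, 11, 12, 13, 14, 15, 17, 18}
(Y \ Z) ∪ (Z ∪ Y) = {7, 8, 10, 11, 12, 13, 14, 15, 17, 18}
|(Y \ Z) ∪ (Z ∪ Y)| = 10

10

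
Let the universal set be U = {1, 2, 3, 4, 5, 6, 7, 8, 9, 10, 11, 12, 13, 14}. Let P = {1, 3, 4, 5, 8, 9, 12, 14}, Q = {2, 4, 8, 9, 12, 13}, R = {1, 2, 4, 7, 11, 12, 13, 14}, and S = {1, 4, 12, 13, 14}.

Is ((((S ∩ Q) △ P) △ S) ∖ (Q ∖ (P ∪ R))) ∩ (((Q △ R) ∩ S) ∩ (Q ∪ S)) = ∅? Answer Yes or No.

S ∩ Q = {4, 12, 13}
(S ∩ Q) △ P = {1, 3, 5, 8, 9, 13, 14}
((S ∩ Q) △ P) △ S = {3, 4, 5, 8, 9, 12}
P ∪ R = {1, 2, 3, 4, 5, 7, 8, 9, 11, 12, 13, 14}
Q ∖ (P ∪ R) = {}
(((S ∩ Q) △ P) △ S) ∖ (Q ∖ (P ∪ R)) = {3, 4, 5, 8, 9, 12}
Q △ R = {1, 7, 8, 9, 11, 14}
(Q △ R) ∩ S = {1, 14}
Q ∪ S = {1, 2, 4, 8, 9, 12, 13, 14}
((Q △ R) ∩ S) ∩ (Q ∪ S) = {1, 14}
{3, 4, 5, 8, 9, 12} and {1, 14} share no elements.

Yes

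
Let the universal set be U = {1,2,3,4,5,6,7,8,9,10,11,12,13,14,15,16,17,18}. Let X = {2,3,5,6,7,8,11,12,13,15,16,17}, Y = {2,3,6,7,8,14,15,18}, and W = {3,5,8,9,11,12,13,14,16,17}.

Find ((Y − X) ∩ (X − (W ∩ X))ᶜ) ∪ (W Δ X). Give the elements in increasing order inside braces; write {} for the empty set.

Y − X = {14,18}
W ∩ X = {3,5,8,11,12,13,16,17}
X − (W ∩ X) = {2,6,7,15}
(X − (W ∩ X))ᶜ = {1,3,4,5,8,9,10,11,12,13,14,16,17,18}
(Y − X) ∩ (X − (W ∩ X))ᶜ = {14,18}
W Δ X = {2,6,7,9,14,15}
((Y − X) ∩ (X − (W ∩ X))ᶜ) ∪ (W Δ X) = {2,6,7,9,14,15,18}

{2,6,7,9,14,15,18}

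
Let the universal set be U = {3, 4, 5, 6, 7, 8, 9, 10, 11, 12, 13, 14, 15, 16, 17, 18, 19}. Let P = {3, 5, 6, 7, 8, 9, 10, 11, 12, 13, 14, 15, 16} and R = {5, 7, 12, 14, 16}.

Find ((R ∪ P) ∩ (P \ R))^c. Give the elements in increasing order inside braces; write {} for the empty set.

{4, 5, 7, 12, 14, 16, 17, 18, 19}

R ∪ P = {3, 5, 6, 7, 8, 9, 10, 11, 12, 13, 14, 15, 16}
P \ R = {3, 6, 8, 9, 10, 11, 13, 15}
(R ∪ P) ∩ (P \ R) = {3, 6, 8, 9, 10, 11, 13, 15}
((R ∪ P) ∩ (P \ R))^c = {4, 5, 7, 12, 14, 16, 17, 18, 19}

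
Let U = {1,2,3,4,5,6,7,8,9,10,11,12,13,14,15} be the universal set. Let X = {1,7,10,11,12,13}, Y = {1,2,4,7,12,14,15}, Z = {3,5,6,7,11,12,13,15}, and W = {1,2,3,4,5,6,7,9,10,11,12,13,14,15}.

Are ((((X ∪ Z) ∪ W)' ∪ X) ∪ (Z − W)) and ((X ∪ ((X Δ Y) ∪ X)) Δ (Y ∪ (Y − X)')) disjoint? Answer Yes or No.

X ∪ Z = {1,3,5,6,7,10,11,12,13,15}
(X ∪ Z) ∪ W = {1,2,3,4,5,6,7,9,10,11,12,13,14,15}
((X ∪ Z) ∪ W)' = {8}
((X ∪ Z) ∪ W)' ∪ X = {1,7,8,10,11,12,13}
Z − W = {}
(((X ∪ Z) ∪ W)' ∪ X) ∪ (Z − W) = {1,7,8,10,11,12,13}
X Δ Y = {2,4,10,11,13,14,15}
(X Δ Y) ∪ X = {1,2,4,7,10,11,12,13,14,15}
X ∪ ((X Δ Y) ∪ X) = {1,2,4,7,10,11,12,13,14,15}
Y − X = {2,4,14,15}
(Y − X)' = {1,3,5,6,7,8,9,10,11,12,13}
Y ∪ (Y − X)' = {1,2,3,4,5,6,7,8,9,10,11,12,13,14,15}
(X ∪ ((X Δ Y) ∪ X)) Δ (Y ∪ (Y − X)') = {3,5,6,8,9}
8 lies in both, so they are not disjoint.

No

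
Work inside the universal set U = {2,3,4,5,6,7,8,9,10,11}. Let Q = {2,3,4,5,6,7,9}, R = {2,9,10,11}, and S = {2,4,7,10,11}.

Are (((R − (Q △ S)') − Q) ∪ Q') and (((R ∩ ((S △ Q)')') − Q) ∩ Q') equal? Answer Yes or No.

Q △ S = {3,5,6,9,10,11}
(Q △ S)' = {2,4,7,8}
R − (Q △ S)' = {9,10,11}
(R − (Q △ S)') − Q = {10,11}
Q' = {8,10,11}
((R − (Q △ S)') − Q) ∪ Q' = {8,10,11}
S △ Q = {3,5,6,9,10,11}
(S △ Q)' = {2,4,7,8}
((S △ Q)')' = {3,5,6,9,10,11}
R ∩ ((S △ Q)')' = {9,10,11}
(R ∩ ((S △ Q)')') − Q = {10,11}
((R ∩ ((S △ Q)')') − Q) ∩ Q' = {10,11}
8 ∈ ((R − (Q △ S)') − Q) ∪ Q' but 8 ∉ ((R ∩ ((S △ Q)')') − Q) ∩ Q', so they differ.

No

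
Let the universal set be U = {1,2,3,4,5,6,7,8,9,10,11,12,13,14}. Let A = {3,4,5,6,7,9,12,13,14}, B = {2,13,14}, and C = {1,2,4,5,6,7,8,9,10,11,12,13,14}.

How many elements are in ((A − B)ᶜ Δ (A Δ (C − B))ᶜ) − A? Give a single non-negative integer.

4

A − B = {3,4,5,6,7,9,12}
(A − B)ᶜ = {1,2,8,10,11,13,14}
C − B = {1,4,5,6,7,8,9,10,11,12}
A Δ (C − B) = {1,3,8,10,11,13,14}
(A Δ (C − B))ᶜ = {2,4,5,6,7,9,12}
(A − B)ᶜ Δ (A Δ (C − B))ᶜ = {1,4,5,6,7,8,9,10,11,12,13,14}
((A − B)ᶜ Δ (A Δ (C − B))ᶜ) − A = {1,8,10,11}
|((A − B)ᶜ Δ (A Δ (C − B))ᶜ) − A| = 4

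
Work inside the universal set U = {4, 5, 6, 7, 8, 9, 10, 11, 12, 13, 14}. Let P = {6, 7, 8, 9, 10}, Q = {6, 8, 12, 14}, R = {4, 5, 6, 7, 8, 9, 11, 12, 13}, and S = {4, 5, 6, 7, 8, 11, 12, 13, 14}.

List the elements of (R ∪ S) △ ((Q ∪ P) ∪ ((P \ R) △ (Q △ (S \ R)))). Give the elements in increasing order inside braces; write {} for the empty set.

R ∪ S = {4, 5, 6, 7, 8, 9, 11, 12, 13, 14}
Q ∪ P = {6, 7, 8, 9, 10, 12, 14}
P \ R = {10}
S \ R = {14}
Q △ (S \ R) = {6, 8, 12}
(P \ R) △ (Q △ (S \ R)) = {6, 8, 10, 12}
(Q ∪ P) ∪ ((P \ R) △ (Q △ (S \ R))) = {6, 7, 8, 9, 10, 12, 14}
(R ∪ S) △ ((Q ∪ P) ∪ ((P \ R) △ (Q △ (S \ R)))) = {4, 5, 10, 11, 13}

{4, 5, 10, 11, 13}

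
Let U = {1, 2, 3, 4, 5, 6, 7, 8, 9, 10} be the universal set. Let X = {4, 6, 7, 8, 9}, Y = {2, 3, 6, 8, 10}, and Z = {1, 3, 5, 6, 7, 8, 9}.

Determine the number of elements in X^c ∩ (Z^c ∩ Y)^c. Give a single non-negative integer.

3

X^c = {1, 2, 3, 5, 10}
Z^c = {2, 4, 10}
Z^c ∩ Y = {2, 10}
(Z^c ∩ Y)^c = {1, 3, 4, 5, 6, 7, 8, 9}
X^c ∩ (Z^c ∩ Y)^c = {1, 3, 5}
|X^c ∩ (Z^c ∩ Y)^c| = 3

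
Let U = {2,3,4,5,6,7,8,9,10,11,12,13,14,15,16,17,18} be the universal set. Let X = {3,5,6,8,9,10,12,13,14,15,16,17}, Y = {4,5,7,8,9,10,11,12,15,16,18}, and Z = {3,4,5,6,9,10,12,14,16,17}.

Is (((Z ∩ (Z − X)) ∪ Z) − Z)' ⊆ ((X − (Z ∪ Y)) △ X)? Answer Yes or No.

No

Z − X = {4}
Z ∩ (Z − X) = {4}
(Z ∩ (Z − X)) ∪ Z = {3,4,5,6,9,10,12,14,16,17}
((Z ∩ (Z − X)) ∪ Z) − Z = {}
(((Z ∩ (Z − X)) ∪ Z) − Z)' = {2,3,4,5,6,7,8,9,10,11,12,13,14,15,16,17,18}
Z ∪ Y = {3,4,5,6,7,8,9,10,11,12,14,15,16,17,18}
X − (Z ∪ Y) = {13}
(X − (Z ∪ Y)) △ X = {3,5,6,8,9,10,12,14,15,16,17}
2 ∈ (((Z ∩ (Z − X)) ∪ Z) − Z)' but 2 ∉ (X − (Z ∪ Y)) △ X, so the inclusion fails.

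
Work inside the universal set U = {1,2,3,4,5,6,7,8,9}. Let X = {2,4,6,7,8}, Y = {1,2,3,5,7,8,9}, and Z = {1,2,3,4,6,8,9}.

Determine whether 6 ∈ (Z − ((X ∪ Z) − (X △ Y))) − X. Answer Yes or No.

6 ∈ X and 6 ∈ Z, so 6 ∈ X ∪ Z
6 ∈ X and 6 ∉ Y, so 6 ∈ X △ Y
6 ∈ (X ∪ Z) and 6 ∈ (X △ Y), so 6 ∉ (X ∪ Z) − (X △ Y)
6 ∈ Z and 6 ∉ ((X ∪ Z) − (X △ Y)), so 6 ∈ Z − ((X ∪ Z) − (X △ Y))
6 ∈ (Z − ((X ∪ Z) − (X △ Y))) and 6 ∈ X, so 6 ∉ (Z − ((X ∪ Z) − (X △ Y))) − X

No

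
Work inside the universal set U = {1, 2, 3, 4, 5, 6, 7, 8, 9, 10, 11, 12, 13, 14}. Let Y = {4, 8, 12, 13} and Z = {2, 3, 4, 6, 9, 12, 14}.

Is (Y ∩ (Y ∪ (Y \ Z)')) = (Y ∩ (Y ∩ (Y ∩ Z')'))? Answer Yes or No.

Y \ Z = {8, 13}
(Y \ Z)' = {1, 2, 3, 4, 5, 6, 7, 9, 10, 11, 12, 14}
Y ∪ (Y \ Z)' = {1, 2, 3, 4, 5, 6, 7, 8, 9, 10, 11, 12, 13, 14}
Y ∩ (Y ∪ (Y \ Z)') = {4, 8, 12, 13}
Z' = {1, 5, 7, 8, 10, 11, 13}
Y ∩ Z' = {8, 13}
(Y ∩ Z')' = {1, 2, 3, 4, 5, 6, 7, 9, 10, 11, 12, 14}
Y ∩ (Y ∩ Z')' = {4, 12}
Y ∩ (Y ∩ (Y ∩ Z')') = {4, 12}
8 ∈ Y ∩ (Y ∪ (Y \ Z)') but 8 ∉ Y ∩ (Y ∩ (Y ∩ Z')'), so they differ.

No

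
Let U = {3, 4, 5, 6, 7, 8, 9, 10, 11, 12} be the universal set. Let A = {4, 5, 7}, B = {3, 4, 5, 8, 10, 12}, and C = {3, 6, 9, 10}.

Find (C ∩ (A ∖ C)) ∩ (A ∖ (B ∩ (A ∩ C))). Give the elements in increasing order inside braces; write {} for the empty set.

A ∖ C = {4, 5, 7}
C ∩ (A ∖ C) = {}
A ∩ C = {}
B ∩ (A ∩ C) = {}
A ∖ (B ∩ (A ∩ C)) = {4, 5, 7}
(C ∩ (A ∖ C)) ∩ (A ∖ (B ∩ (A ∩ C))) = {}

{}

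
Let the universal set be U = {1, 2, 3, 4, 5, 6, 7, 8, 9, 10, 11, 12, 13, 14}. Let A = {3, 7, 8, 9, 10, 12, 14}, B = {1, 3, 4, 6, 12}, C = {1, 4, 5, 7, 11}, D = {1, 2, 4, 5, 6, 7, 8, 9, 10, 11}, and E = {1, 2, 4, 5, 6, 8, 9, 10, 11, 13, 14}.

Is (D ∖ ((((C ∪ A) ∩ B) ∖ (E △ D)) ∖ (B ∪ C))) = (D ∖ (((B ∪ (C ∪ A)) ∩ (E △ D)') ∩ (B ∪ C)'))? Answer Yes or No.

C ∪ A = {1, 3, 4, 5, 7, 8, 9, 10, 11, 12, 14}
(C ∪ A) ∩ B = {1, 3, 4, 12}
E △ D = {7, 13, 14}
((C ∪ A) ∩ B) ∖ (E △ D) = {1, 3, 4, 12}
B ∪ C = {1, 3, 4, 5, 6, 7, 11, 12}
(((C ∪ A) ∩ B) ∖ (E △ D)) ∖ (B ∪ C) = {}
D ∖ ((((C ∪ A) ∩ B) ∖ (E △ D)) ∖ (B ∪ C)) = {1, 2, 4, 5, 6, 7, 8, 9, 10, 11}
B ∪ (C ∪ A) = {1, 3, 4, 5, 6, 7, 8, 9, 10, 11, 12, 14}
(E △ D)' = {1, 2, 3, 4, 5, 6, 8, 9, 10, 11, 12}
(B ∪ (C ∪ A)) ∩ (E △ D)' = {1, 3, 4, 5, 6, 8, 9, 10, 11, 12}
(B ∪ C)' = {2, 8, 9, 10, 13, 14}
((B ∪ (C ∪ A)) ∩ (E △ D)') ∩ (B ∪ C)' = {8, 9, 10}
D ∖ (((B ∪ (C ∪ A)) ∩ (E △ D)') ∩ (B ∪ C)') = {1, 2, 4, 5, 6, 7, 11}
8 ∈ D ∖ ((((C ∪ A) ∩ B) ∖ (E △ D)) ∖ (B ∪ C)) but 8 ∉ D ∖ (((B ∪ (C ∪ A)) ∩ (E △ D)') ∩ (B ∪ C)'), so they differ.

No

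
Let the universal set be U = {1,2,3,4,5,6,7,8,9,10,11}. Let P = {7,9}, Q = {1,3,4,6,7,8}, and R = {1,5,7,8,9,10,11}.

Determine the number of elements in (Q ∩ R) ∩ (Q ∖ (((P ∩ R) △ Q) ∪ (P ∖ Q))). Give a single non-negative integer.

Q ∩ R = {1,7,8}
P ∩ R = {7,9}
(P ∩ R) △ Q = {1,3,4,6,8,9}
P ∖ Q = {9}
((P ∩ R) △ Q) ∪ (P ∖ Q) = {1,3,4,6,8,9}
Q ∖ (((P ∩ R) △ Q) ∪ (P ∖ Q)) = {7}
(Q ∩ R) ∩ (Q ∖ (((P ∩ R) △ Q) ∪ (P ∖ Q))) = {7}
|(Q ∩ R) ∩ (Q ∖ (((P ∩ R) △ Q) ∪ (P ∖ Q)))| = 1

1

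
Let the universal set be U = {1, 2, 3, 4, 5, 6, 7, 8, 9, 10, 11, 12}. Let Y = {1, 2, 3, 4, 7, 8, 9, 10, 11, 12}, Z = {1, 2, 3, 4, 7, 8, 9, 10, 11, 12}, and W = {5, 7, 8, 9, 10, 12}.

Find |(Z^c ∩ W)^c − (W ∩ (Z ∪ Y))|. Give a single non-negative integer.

6

Z^c = {5, 6}
Z^c ∩ W = {5}
(Z^c ∩ W)^c = {1, 2, 3, 4, 6, 7, 8, 9, 10, 11, 12}
Z ∪ Y = {1, 2, 3, 4, 7, 8, 9, 10, 11, 12}
W ∩ (Z ∪ Y) = {7, 8, 9, 10, 12}
(Z^c ∩ W)^c − (W ∩ (Z ∪ Y)) = {1, 2, 3, 4, 6, 11}
|(Z^c ∩ W)^c − (W ∩ (Z ∪ Y))| = 6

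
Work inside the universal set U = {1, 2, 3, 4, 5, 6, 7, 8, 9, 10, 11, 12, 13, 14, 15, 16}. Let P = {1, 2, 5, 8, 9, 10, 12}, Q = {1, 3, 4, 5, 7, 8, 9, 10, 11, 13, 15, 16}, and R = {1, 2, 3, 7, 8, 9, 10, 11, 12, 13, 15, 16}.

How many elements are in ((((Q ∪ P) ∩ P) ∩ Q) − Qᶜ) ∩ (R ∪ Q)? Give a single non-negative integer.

5

Q ∪ P = {1, 2, 3, 4, 5, 7, 8, 9, 10, 11, 12, 13, 15, 16}
(Q ∪ P) ∩ P = {1, 2, 5, 8, 9, 10, 12}
((Q ∪ P) ∩ P) ∩ Q = {1, 5, 8, 9, 10}
Qᶜ = {2, 6, 12, 14}
(((Q ∪ P) ∩ P) ∩ Q) − Qᶜ = {1, 5, 8, 9, 10}
R ∪ Q = {1, 2, 3, 4, 5, 7, 8, 9, 10, 11, 12, 13, 15, 16}
((((Q ∪ P) ∩ P) ∩ Q) − Qᶜ) ∩ (R ∪ Q) = {1, 5, 8, 9, 10}
|((((Q ∪ P) ∩ P) ∩ Q) − Qᶜ) ∩ (R ∪ Q)| = 5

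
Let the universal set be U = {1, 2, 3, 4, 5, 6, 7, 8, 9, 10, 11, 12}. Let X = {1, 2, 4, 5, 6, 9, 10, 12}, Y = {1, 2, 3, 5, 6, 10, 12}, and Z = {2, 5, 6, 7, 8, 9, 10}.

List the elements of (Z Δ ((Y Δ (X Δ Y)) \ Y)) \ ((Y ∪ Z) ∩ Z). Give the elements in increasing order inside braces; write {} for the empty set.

X Δ Y = {3, 4, 9}
Y Δ (X Δ Y) = {1, 2, 4, 5, 6, 9, 10, 12}
(Y Δ (X Δ Y)) \ Y = {4, 9}
Z Δ ((Y Δ (X Δ Y)) \ Y) = {2, 4, 5, 6, 7, 8, 10}
Y ∪ Z = {1, 2, 3, 5, 6, 7, 8, 9, 10, 12}
(Y ∪ Z) ∩ Z = {2, 5, 6, 7, 8, 9, 10}
(Z Δ ((Y Δ (X Δ Y)) \ Y)) \ ((Y ∪ Z) ∩ Z) = {4}

{4}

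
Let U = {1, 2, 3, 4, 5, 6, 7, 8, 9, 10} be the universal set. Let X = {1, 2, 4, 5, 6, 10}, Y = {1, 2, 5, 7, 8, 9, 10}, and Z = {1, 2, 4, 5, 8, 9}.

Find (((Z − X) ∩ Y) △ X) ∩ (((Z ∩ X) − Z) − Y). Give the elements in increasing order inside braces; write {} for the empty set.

{}

Z − X = {8, 9}
(Z − X) ∩ Y = {8, 9}
((Z − X) ∩ Y) △ X = {1, 2, 4, 5, 6, 8, 9, 10}
Z ∩ X = {1, 2, 4, 5}
(Z ∩ X) − Z = {}
((Z ∩ X) − Z) − Y = {}
(((Z − X) ∩ Y) △ X) ∩ (((Z ∩ X) − Z) − Y) = {}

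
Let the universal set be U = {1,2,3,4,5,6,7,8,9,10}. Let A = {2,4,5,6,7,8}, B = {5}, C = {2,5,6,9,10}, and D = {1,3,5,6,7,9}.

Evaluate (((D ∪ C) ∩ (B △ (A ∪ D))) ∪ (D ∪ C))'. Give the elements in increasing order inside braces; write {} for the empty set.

D ∪ C = {1,2,3,5,6,7,9,10}
A ∪ D = {1,2,3,4,5,6,7,8,9}
B △ (A ∪ D) = {1,2,3,4,6,7,8,9}
(D ∪ C) ∩ (B △ (A ∪ D)) = {1,2,3,6,7,9}
((D ∪ C) ∩ (B △ (A ∪ D))) ∪ (D ∪ C) = {1,2,3,5,6,7,9,10}
(((D ∪ C) ∩ (B △ (A ∪ D))) ∪ (D ∪ C))' = {4,8}

{4,8}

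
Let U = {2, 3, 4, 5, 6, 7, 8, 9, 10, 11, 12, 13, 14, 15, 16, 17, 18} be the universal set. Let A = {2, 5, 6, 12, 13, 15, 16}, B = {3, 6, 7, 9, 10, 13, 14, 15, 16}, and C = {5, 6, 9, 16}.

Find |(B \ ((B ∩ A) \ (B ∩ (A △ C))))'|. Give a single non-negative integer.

10

B ∩ A = {6, 13, 15, 16}
A △ C = {2, 9, 12, 13, 15}
B ∩ (A △ C) = {9, 13, 15}
(B ∩ A) \ (B ∩ (A △ C)) = {6, 16}
B \ ((B ∩ A) \ (B ∩ (A △ C))) = {3, 7, 9, 10, 13, 14, 15}
(B \ ((B ∩ A) \ (B ∩ (A △ C))))' = {2, 4, 5, 6, 8, 11, 12, 16, 17, 18}
|(B \ ((B ∩ A) \ (B ∩ (A △ C))))'| = 10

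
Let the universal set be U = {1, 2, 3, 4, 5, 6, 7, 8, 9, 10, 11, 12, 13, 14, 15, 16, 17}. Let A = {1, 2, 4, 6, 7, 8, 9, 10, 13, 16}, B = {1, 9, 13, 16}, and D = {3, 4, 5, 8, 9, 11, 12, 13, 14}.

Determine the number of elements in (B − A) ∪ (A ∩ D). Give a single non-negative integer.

B − A = {}
A ∩ D = {4, 8, 9, 13}
(B − A) ∪ (A ∩ D) = {4, 8, 9, 13}
|(B − A) ∪ (A ∩ D)| = 4

4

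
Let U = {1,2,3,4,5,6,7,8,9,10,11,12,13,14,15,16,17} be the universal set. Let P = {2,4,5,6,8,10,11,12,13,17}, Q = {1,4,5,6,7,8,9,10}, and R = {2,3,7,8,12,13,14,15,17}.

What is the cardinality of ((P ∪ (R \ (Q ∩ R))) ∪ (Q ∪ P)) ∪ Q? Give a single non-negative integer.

16

Q ∩ R = {7,8}
R \ (Q ∩ R) = {2,3,12,13,14,15,17}
P ∪ (R \ (Q ∩ R)) = {2,3,4,5,6,8,10,11,12,13,14,15,17}
Q ∪ P = {1,2,4,5,6,7,8,9,10,11,12,13,17}
(P ∪ (R \ (Q ∩ R))) ∪ (Q ∪ P) = {1,2,3,4,5,6,7,8,9,10,11,12,13,14,15,17}
((P ∪ (R \ (Q ∩ R))) ∪ (Q ∪ P)) ∪ Q = {1,2,3,4,5,6,7,8,9,10,11,12,13,14,15,17}
|((P ∪ (R \ (Q ∩ R))) ∪ (Q ∪ P)) ∪ Q| = 16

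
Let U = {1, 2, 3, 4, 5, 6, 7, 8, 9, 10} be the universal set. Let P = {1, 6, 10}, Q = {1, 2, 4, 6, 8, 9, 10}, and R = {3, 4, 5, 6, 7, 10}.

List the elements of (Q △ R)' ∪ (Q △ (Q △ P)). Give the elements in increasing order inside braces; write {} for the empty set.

Q △ R = {1, 2, 3, 5, 7, 8, 9}
(Q △ R)' = {4, 6, 10}
Q △ P = {2, 4, 8, 9}
Q △ (Q △ P) = {1, 6, 10}
(Q △ R)' ∪ (Q △ (Q △ P)) = {1, 4, 6, 10}

{1, 4, 6, 10}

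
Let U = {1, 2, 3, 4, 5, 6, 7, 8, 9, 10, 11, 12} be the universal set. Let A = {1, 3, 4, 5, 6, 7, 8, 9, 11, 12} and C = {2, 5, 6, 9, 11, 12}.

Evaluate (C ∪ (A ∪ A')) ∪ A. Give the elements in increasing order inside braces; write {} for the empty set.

{1, 2, 3, 4, 5, 6, 7, 8, 9, 10, 11, 12}

A' = {2, 10}
A ∪ A' = {1, 2, 3, 4, 5, 6, 7, 8, 9, 10, 11, 12}
C ∪ (A ∪ A') = {1, 2, 3, 4, 5, 6, 7, 8, 9, 10, 11, 12}
(C ∪ (A ∪ A')) ∪ A = {1, 2, 3, 4, 5, 6, 7, 8, 9, 10, 11, 12}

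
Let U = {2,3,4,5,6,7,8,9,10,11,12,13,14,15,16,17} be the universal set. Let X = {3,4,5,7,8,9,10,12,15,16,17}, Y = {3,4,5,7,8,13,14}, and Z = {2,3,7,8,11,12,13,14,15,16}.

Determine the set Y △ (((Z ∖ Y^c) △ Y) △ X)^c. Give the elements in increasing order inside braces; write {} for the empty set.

Y^c = {2,6,9,10,11,12,15,16,17}
Z ∖ Y^c = {3,7,8,13,14}
(Z ∖ Y^c) △ Y = {4,5}
((Z ∖ Y^c) △ Y) △ X = {3,7,8,9,10,12,15,16,17}
(((Z ∖ Y^c) △ Y) △ X)^c = {2,4,5,6,11,13,14}
Y △ (((Z ∖ Y^c) △ Y) △ X)^c = {2,3,6,7,8,11}

{2,3,6,7,8,11}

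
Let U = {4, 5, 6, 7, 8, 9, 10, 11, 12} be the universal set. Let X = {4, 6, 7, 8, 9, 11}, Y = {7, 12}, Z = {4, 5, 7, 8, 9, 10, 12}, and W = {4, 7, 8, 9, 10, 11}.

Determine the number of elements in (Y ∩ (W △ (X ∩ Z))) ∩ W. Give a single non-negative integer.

0

X ∩ Z = {4, 7, 8, 9}
W △ (X ∩ Z) = {10, 11}
Y ∩ (W △ (X ∩ Z)) = {}
(Y ∩ (W △ (X ∩ Z))) ∩ W = {}
|(Y ∩ (W △ (X ∩ Z))) ∩ W| = 0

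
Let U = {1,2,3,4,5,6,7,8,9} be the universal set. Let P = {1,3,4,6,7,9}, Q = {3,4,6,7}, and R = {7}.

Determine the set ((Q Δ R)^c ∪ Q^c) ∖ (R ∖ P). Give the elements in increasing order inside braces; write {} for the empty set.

Q Δ R = {3,4,6}
(Q Δ R)^c = {1,2,5,7,8,9}
Q^c = {1,2,5,8,9}
(Q Δ R)^c ∪ Q^c = {1,2,5,7,8,9}
R ∖ P = {}
((Q Δ R)^c ∪ Q^c) ∖ (R ∖ P) = {1,2,5,7,8,9}

{1,2,5,7,8,9}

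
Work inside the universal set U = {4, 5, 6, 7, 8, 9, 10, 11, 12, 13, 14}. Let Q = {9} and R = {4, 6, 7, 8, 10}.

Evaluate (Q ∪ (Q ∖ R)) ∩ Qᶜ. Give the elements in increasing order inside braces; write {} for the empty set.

{}

Q ∖ R = {9}
Q ∪ (Q ∖ R) = {9}
Qᶜ = {4, 5, 6, 7, 8, 10, 11, 12, 13, 14}
(Q ∪ (Q ∖ R)) ∩ Qᶜ = {}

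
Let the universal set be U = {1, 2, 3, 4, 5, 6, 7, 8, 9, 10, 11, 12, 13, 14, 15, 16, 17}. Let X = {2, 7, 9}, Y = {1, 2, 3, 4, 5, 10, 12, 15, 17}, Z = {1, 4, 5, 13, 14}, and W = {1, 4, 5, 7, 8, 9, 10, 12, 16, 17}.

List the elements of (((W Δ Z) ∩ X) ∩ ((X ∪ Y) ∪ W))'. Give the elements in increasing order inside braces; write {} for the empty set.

W Δ Z = {7, 8, 9, 10, 12, 13, 14, 16, 17}
(W Δ Z) ∩ X = {7, 9}
X ∪ Y = {1, 2, 3, 4, 5, 7, 9, 10, 12, 15, 17}
(X ∪ Y) ∪ W = {1, 2, 3, 4, 5, 7, 8, 9, 10, 12, 15, 16, 17}
((W Δ Z) ∩ X) ∩ ((X ∪ Y) ∪ W) = {7, 9}
(((W Δ Z) ∩ X) ∩ ((X ∪ Y) ∪ W))' = {1, 2, 3, 4, 5, 6, 8, 10, 11, 12, 13, 14, 15, 16, 17}

{1, 2, 3, 4, 5, 6, 8, 10, 11, 12, 13, 14, 15, 16, 17}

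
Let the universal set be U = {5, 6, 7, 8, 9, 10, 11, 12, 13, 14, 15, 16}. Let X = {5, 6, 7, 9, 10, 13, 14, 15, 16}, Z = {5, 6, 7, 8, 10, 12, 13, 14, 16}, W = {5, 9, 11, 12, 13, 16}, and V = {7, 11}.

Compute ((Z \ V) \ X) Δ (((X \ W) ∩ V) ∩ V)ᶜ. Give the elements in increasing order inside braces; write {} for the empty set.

{5, 6, 9, 10, 11, 13, 14, 15, 16}

Z \ V = {5, 6, 8, 10, 12, 13, 14, 16}
(Z \ V) \ X = {8, 12}
X \ W = {6, 7, 10, 14, 15}
(X \ W) ∩ V = {7}
((X \ W) ∩ V) ∩ V = {7}
(((X \ W) ∩ V) ∩ V)ᶜ = {5, 6, 8, 9, 10, 11, 12, 13, 14, 15, 16}
((Z \ V) \ X) Δ (((X \ W) ∩ V) ∩ V)ᶜ = {5, 6, 9, 10, 11, 13, 14, 15, 16}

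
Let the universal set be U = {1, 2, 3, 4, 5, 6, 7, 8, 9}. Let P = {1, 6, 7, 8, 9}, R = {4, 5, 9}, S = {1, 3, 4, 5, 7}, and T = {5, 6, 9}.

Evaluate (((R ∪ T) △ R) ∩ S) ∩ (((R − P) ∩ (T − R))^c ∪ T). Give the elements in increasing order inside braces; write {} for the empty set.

R ∪ T = {4, 5, 6, 9}
(R ∪ T) △ R = {6}
((R ∪ T) △ R) ∩ S = {}
R − P = {4, 5}
T − R = {6}
(R − P) ∩ (T − R) = {}
((R − P) ∩ (T − R))^c = {1, 2, 3, 4, 5, 6, 7, 8, 9}
((R − P) ∩ (T − R))^c ∪ T = {1, 2, 3, 4, 5, 6, 7, 8, 9}
(((R ∪ T) △ R) ∩ S) ∩ (((R − P) ∩ (T − R))^c ∪ T) = {}

{}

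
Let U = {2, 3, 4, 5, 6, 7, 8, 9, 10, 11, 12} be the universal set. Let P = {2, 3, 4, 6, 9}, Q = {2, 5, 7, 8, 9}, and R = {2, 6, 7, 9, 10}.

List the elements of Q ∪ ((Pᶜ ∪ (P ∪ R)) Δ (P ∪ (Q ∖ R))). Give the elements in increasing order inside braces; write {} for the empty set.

{2, 5, 7, 8, 9, 10, 11, 12}

Pᶜ = {5, 7, 8, 10, 11, 12}
P ∪ R = {2, 3, 4, 6, 7, 9, 10}
Pᶜ ∪ (P ∪ R) = {2, 3, 4, 5, 6, 7, 8, 9, 10, 11, 12}
Q ∖ R = {5, 8}
P ∪ (Q ∖ R) = {2, 3, 4, 5, 6, 8, 9}
(Pᶜ ∪ (P ∪ R)) Δ (P ∪ (Q ∖ R)) = {7, 10, 11, 12}
Q ∪ ((Pᶜ ∪ (P ∪ R)) Δ (P ∪ (Q ∖ R))) = {2, 5, 7, 8, 9, 10, 11, 12}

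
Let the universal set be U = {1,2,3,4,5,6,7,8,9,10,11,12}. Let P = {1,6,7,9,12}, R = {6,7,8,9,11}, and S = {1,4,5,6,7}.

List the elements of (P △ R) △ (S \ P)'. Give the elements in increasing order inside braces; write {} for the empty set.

{2,3,6,7,9,10}

P △ R = {1,8,11,12}
S \ P = {4,5}
(S \ P)' = {1,2,3,6,7,8,9,10,11,12}
(P △ R) △ (S \ P)' = {2,3,6,7,9,10}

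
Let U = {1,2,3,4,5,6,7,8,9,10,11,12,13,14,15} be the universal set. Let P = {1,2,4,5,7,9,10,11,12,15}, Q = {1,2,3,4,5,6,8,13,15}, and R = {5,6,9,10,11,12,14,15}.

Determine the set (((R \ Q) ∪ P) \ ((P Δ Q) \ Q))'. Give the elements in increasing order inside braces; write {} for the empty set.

R \ Q = {9,10,11,12,14}
(R \ Q) ∪ P = {1,2,4,5,7,9,10,11,12,14,15}
P Δ Q = {3,6,7,8,9,10,11,12,13}
(P Δ Q) \ Q = {7,9,10,11,12}
((R \ Q) ∪ P) \ ((P Δ Q) \ Q) = {1,2,4,5,14,15}
(((R \ Q) ∪ P) \ ((P Δ Q) \ Q))' = {3,6,7,8,9,10,11,12,13}

{3,6,7,8,9,10,11,12,13}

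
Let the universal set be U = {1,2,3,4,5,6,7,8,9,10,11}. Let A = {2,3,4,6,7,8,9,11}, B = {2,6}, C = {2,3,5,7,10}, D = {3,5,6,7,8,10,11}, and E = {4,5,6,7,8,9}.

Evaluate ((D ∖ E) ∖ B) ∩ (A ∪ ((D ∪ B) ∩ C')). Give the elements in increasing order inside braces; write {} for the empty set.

{3,11}

D ∖ E = {3,10,11}
(D ∖ E) ∖ B = {3,10,11}
D ∪ B = {2,3,5,6,7,8,10,11}
C' = {1,4,6,8,9,11}
(D ∪ B) ∩ C' = {6,8,11}
A ∪ ((D ∪ B) ∩ C') = {2,3,4,6,7,8,9,11}
((D ∖ E) ∖ B) ∩ (A ∪ ((D ∪ B) ∩ C')) = {3,11}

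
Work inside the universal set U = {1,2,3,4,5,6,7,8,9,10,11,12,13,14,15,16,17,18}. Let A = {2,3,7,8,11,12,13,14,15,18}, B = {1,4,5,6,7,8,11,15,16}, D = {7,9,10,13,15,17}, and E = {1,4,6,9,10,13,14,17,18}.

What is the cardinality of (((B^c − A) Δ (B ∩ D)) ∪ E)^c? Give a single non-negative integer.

B^c = {2,3,9,10,12,13,14,17,18}
B^c − A = {9,10,17}
B ∩ D = {7,15}
(B^c − A) Δ (B ∩ D) = {7,9,10,15,17}
((B^c − A) Δ (B ∩ D)) ∪ E = {1,4,6,7,9,10,13,14,15,17,18}
(((B^c − A) Δ (B ∩ D)) ∪ E)^c = {2,3,5,8,11,12,16}
|(((B^c − A) Δ (B ∩ D)) ∪ E)^c| = 7

7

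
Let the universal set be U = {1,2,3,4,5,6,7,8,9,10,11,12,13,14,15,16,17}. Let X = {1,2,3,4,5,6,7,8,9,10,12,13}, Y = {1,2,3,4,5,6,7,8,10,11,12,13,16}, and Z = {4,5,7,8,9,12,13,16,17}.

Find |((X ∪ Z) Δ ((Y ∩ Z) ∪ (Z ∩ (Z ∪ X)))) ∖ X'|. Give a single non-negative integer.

5

X ∪ Z = {1,2,3,4,5,6,7,8,9,10,12,13,16,17}
Y ∩ Z = {4,5,7,8,12,13,16}
Z ∪ X = {1,2,3,4,5,6,7,8,9,10,12,13,16,17}
Z ∩ (Z ∪ X) = {4,5,7,8,9,12,13,16,17}
(Y ∩ Z) ∪ (Z ∩ (Z ∪ X)) = {4,5,7,8,9,12,13,16,17}
(X ∪ Z) Δ ((Y ∩ Z) ∪ (Z ∩ (Z ∪ X))) = {1,2,3,6,10}
X' = {11,14,15,16,17}
((X ∪ Z) Δ ((Y ∩ Z) ∪ (Z ∩ (Z ∪ X)))) ∖ X' = {1,2,3,6,10}
|((X ∪ Z) Δ ((Y ∩ Z) ∪ (Z ∩ (Z ∪ X)))) ∖ X'| = 5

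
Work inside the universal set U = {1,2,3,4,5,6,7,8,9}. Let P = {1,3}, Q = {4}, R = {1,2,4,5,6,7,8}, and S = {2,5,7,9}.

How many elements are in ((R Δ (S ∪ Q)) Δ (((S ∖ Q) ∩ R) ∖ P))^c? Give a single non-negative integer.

2

S ∪ Q = {2,4,5,7,9}
R Δ (S ∪ Q) = {1,6,8,9}
S ∖ Q = {2,5,7,9}
(S ∖ Q) ∩ R = {2,5,7}
((S ∖ Q) ∩ R) ∖ P = {2,5,7}
(R Δ (S ∪ Q)) Δ (((S ∖ Q) ∩ R) ∖ P) = {1,2,5,6,7,8,9}
((R Δ (S ∪ Q)) Δ (((S ∖ Q) ∩ R) ∖ P))^c = {3,4}
|((R Δ (S ∪ Q)) Δ (((S ∖ Q) ∩ R) ∖ P))^c| = 2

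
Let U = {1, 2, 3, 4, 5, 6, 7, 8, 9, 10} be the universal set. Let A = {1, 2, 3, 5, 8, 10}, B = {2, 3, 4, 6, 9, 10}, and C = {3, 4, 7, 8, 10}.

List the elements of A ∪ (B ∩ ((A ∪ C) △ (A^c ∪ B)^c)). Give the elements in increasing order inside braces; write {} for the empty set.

{1, 2, 3, 4, 5, 8, 10}

A ∪ C = {1, 2, 3, 4, 5, 7, 8, 10}
A^c = {4, 6, 7, 9}
A^c ∪ B = {2, 3, 4, 6, 7, 9, 10}
(A^c ∪ B)^c = {1, 5, 8}
(A ∪ C) △ (A^c ∪ B)^c = {2, 3, 4, 7, 10}
B ∩ ((A ∪ C) △ (A^c ∪ B)^c) = {2, 3, 4, 10}
A ∪ (B ∩ ((A ∪ C) △ (A^c ∪ B)^c)) = {1, 2, 3, 4, 5, 8, 10}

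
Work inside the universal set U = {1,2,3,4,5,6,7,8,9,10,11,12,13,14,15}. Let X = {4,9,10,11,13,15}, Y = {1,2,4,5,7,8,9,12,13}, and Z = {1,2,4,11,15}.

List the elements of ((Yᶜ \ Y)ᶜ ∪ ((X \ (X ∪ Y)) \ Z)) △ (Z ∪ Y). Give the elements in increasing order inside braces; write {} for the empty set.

{11,15}

Yᶜ = {3,6,10,11,14,15}
Yᶜ \ Y = {3,6,10,11,14,15}
(Yᶜ \ Y)ᶜ = {1,2,4,5,7,8,9,12,13}
X ∪ Y = {1,2,4,5,7,8,9,10,11,12,13,15}
X \ (X ∪ Y) = {}
(X \ (X ∪ Y)) \ Z = {}
(Yᶜ \ Y)ᶜ ∪ ((X \ (X ∪ Y)) \ Z) = {1,2,4,5,7,8,9,12,13}
Z ∪ Y = {1,2,4,5,7,8,9,11,12,13,15}
((Yᶜ \ Y)ᶜ ∪ ((X \ (X ∪ Y)) \ Z)) △ (Z ∪ Y) = {11,15}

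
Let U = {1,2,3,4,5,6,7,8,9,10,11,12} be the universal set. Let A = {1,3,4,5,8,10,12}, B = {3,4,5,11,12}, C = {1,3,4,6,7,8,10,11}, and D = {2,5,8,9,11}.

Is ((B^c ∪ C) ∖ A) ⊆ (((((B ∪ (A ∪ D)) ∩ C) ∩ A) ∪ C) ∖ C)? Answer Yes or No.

B^c = {1,2,6,7,8,9,10}
B^c ∪ C = {1,2,3,4,6,7,8,9,10,11}
(B^c ∪ C) ∖ A = {2,6,7,9,11}
A ∪ D = {1,2,3,4,5,8,9,10,11,12}
B ∪ (A ∪ D) = {1,2,3,4,5,8,9,10,11,12}
(B ∪ (A ∪ D)) ∩ C = {1,3,4,8,10,11}
((B ∪ (A ∪ D)) ∩ C) ∩ A = {1,3,4,8,10}
(((B ∪ (A ∪ D)) ∩ C) ∩ A) ∪ C = {1,3,4,6,7,8,10,11}
((((B ∪ (A ∪ D)) ∩ C) ∩ A) ∪ C) ∖ C = {}
2 ∈ (B^c ∪ C) ∖ A but 2 ∉ ((((B ∪ (A ∪ D)) ∩ C) ∩ A) ∪ C) ∖ C, so the inclusion fails.

No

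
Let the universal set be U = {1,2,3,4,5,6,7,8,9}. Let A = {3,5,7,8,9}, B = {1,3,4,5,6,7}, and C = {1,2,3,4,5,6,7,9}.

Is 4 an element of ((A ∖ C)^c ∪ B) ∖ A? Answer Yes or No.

Yes

4 ∉ A and 4 ∈ C, so 4 ∉ A ∖ C
4 ∈ (A ∖ C)^c since 4 ∉ (A ∖ C)
4 ∈ (A ∖ C)^c and 4 ∈ B, so 4 ∈ (A ∖ C)^c ∪ B
4 ∈ ((A ∖ C)^c ∪ B) and 4 ∉ A, so 4 ∈ ((A ∖ C)^c ∪ B) ∖ A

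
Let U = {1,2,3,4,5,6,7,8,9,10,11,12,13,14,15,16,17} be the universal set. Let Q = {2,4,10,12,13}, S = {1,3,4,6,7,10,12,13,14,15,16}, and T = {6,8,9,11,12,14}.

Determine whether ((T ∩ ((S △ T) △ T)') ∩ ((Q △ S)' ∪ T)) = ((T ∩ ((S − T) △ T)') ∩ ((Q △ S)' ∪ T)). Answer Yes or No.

No

S △ T = {1,3,4,7,8,9,10,11,13,15,16}
(S △ T) △ T = {1,3,4,6,7,10,12,13,14,15,16}
((S △ T) △ T)' = {2,5,8,9,11,17}
T ∩ ((S △ T) △ T)' = {8,9,11}
Q △ S = {1,2,3,6,7,14,15,16}
(Q △ S)' = {4,5,8,9,10,11,12,13,17}
(Q △ S)' ∪ T = {4,5,6,8,9,10,11,12,13,14,17}
(T ∩ ((S △ T) △ T)') ∩ ((Q △ S)' ∪ T) = {8,9,11}
S − T = {1,3,4,7,10,13,15,16}
(S − T) △ T = {1,3,4,6,7,8,9,10,11,12,13,14,15,16}
((S − T) △ T)' = {2,5,17}
T ∩ ((S − T) △ T)' = {}
(T ∩ ((S − T) △ T)') ∩ ((Q △ S)' ∪ T) = {}
8 ∈ (T ∩ ((S △ T) △ T)') ∩ ((Q △ S)' ∪ T) but 8 ∉ (T ∩ ((S − T) △ T)') ∩ ((Q △ S)' ∪ T), so they differ.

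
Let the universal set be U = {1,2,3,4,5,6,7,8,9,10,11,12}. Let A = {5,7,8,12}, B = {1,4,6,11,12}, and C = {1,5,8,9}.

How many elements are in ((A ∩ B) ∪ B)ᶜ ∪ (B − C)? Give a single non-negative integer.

A ∩ B = {12}
(A ∩ B) ∪ B = {1,4,6,11,12}
((A ∩ B) ∪ B)ᶜ = {2,3,5,7,8,9,10}
B − C = {4,6,11,12}
((A ∩ B) ∪ B)ᶜ ∪ (B − C) = {2,3,4,5,6,7,8,9,10,11,12}
|((A ∩ B) ∪ B)ᶜ ∪ (B − C)| = 11

11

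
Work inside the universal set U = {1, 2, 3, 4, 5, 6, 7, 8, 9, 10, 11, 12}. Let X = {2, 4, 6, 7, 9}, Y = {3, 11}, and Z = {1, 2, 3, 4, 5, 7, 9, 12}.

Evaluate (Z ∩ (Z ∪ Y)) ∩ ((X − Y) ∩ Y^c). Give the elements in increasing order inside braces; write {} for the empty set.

Z ∪ Y = {1, 2, 3, 4, 5, 7, 9, 11, 12}
Z ∩ (Z ∪ Y) = {1, 2, 3, 4, 5, 7, 9, 12}
X − Y = {2, 4, 6, 7, 9}
Y^c = {1, 2, 4, 5, 6, 7, 8, 9, 10, 12}
(X − Y) ∩ Y^c = {2, 4, 6, 7, 9}
(Z ∩ (Z ∪ Y)) ∩ ((X − Y) ∩ Y^c) = {2, 4, 7, 9}

{2, 4, 7, 9}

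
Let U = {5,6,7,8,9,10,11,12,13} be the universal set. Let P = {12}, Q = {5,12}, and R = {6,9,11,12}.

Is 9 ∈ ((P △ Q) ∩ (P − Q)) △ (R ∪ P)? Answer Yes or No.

Yes

9 ∉ P and 9 ∉ Q, so 9 ∉ P △ Q
9 ∉ P and 9 ∉ Q, so 9 ∉ P − Q
9 ∉ (P △ Q) and 9 ∉ (P − Q), so 9 ∉ (P △ Q) ∩ (P − Q)
9 ∈ R and 9 ∉ P, so 9 ∈ R ∪ P
9 ∉ ((P △ Q) ∩ (P − Q)) and 9 ∈ (R ∪ P), so 9 ∈ ((P △ Q) ∩ (P − Q)) △ (R ∪ P)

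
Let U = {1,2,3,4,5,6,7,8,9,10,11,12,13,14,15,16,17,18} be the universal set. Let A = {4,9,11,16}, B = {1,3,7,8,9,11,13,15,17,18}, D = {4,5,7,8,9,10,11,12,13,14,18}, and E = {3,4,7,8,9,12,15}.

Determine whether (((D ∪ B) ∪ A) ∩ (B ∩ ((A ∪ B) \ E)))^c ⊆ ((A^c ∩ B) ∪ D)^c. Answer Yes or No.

D ∪ B = {1,3,4,5,7,8,9,10,11,12,13,14,15,17,18}
(D ∪ B) ∪ A = {1,3,4,5,7,8,9,10,11,12,13,14,15,16,17,18}
A ∪ B = {1,3,4,7,8,9,11,13,15,16,17,18}
(A ∪ B) \ E = {1,11,13,16,17,18}
B ∩ ((A ∪ B) \ E) = {1,11,13,17,18}
((D ∪ B) ∪ A) ∩ (B ∩ ((A ∪ B) \ E)) = {1,11,13,17,18}
(((D ∪ B) ∪ A) ∩ (B ∩ ((A ∪ B) \ E)))^c = {2,3,4,5,6,7,8,9,10,12,14,15,16}
A^c = {1,2,3,5,6,7,8,10,12,13,14,15,17,18}
A^c ∩ B = {1,3,7,8,13,15,17,18}
(A^c ∩ B) ∪ D = {1,3,4,5,7,8,9,10,11,12,13,14,15,17,18}
((A^c ∩ B) ∪ D)^c = {2,6,16}
3 ∈ (((D ∪ B) ∪ A) ∩ (B ∩ ((A ∪ B) \ E)))^c but 3 ∉ ((A^c ∩ B) ∪ D)^c, so the inclusion fails.

No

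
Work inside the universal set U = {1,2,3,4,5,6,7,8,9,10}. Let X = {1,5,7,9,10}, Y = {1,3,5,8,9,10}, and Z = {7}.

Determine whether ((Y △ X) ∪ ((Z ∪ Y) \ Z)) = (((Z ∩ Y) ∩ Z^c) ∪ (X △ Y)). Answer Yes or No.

Y △ X = {3,7,8}
Z ∪ Y = {1,3,5,7,8,9,10}
(Z ∪ Y) \ Z = {1,3,5,8,9,10}
(Y △ X) ∪ ((Z ∪ Y) \ Z) = {1,3,5,7,8,9,10}
Z ∩ Y = {}
Z^c = {1,2,3,4,5,6,8,9,10}
(Z ∩ Y) ∩ Z^c = {}
X △ Y = {3,7,8}
((Z ∩ Y) ∩ Z^c) ∪ (X △ Y) = {3,7,8}
1 ∈ (Y △ X) ∪ ((Z ∪ Y) \ Z) but 1 ∉ ((Z ∩ Y) ∩ Z^c) ∪ (X △ Y), so they differ.

No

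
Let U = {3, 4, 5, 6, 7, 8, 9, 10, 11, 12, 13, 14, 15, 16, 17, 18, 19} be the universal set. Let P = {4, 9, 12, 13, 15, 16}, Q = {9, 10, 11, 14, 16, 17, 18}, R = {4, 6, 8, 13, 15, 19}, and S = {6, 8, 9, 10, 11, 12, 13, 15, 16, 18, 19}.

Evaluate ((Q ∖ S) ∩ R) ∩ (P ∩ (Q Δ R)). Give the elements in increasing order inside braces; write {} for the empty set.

Q ∖ S = {14, 17}
(Q ∖ S) ∩ R = {}
Q Δ R = {4, 6, 8, 9, 10, 11, 13, 14, 15, 16, 17, 18, 19}
P ∩ (Q Δ R) = {4, 9, 13, 15, 16}
((Q ∖ S) ∩ R) ∩ (P ∩ (Q Δ R)) = {}

{}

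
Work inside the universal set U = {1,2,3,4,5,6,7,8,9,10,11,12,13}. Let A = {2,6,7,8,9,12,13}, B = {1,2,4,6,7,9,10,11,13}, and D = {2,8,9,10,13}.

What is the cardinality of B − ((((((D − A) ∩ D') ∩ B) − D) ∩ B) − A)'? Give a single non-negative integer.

0

D − A = {10}
D' = {1,3,4,5,6,7,11,12}
(D − A) ∩ D' = {}
((D − A) ∩ D') ∩ B = {}
(((D − A) ∩ D') ∩ B) − D = {}
((((D − A) ∩ D') ∩ B) − D) ∩ B = {}
(((((D − A) ∩ D') ∩ B) − D) ∩ B) − A = {}
((((((D − A) ∩ D') ∩ B) − D) ∩ B) − A)' = {1,2,3,4,5,6,7,8,9,10,11,12,13}
B − ((((((D − A) ∩ D') ∩ B) − D) ∩ B) − A)' = {}
|B − ((((((D − A) ∩ D') ∩ B) − D) ∩ B) − A)'| = 0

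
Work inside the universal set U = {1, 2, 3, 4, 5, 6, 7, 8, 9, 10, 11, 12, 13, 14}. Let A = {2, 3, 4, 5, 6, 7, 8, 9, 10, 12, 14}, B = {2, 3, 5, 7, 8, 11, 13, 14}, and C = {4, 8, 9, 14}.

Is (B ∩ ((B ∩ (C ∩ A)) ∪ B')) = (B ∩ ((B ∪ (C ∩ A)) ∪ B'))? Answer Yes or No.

C ∩ A = {4, 8, 9, 14}
B ∩ (C ∩ A) = {8, 14}
B' = {1, 4, 6, 9, 10, 12}
(B ∩ (C ∩ A)) ∪ B' = {1, 4, 6, 8, 9, 10, 12, 14}
B ∩ ((B ∩ (C ∩ A)) ∪ B') = {8, 14}
B ∪ (C ∩ A) = {2, 3, 4, 5, 7, 8, 9, 11, 13, 14}
(B ∪ (C ∩ A)) ∪ B' = {1, 2, 3, 4, 5, 6, 7, 8, 9, 10, 11, 12, 13, 14}
B ∩ ((B ∪ (C ∩ A)) ∪ B') = {2, 3, 5, 7, 8, 11, 13, 14}
2 ∈ B ∩ ((B ∪ (C ∩ A)) ∪ B') but 2 ∉ B ∩ ((B ∩ (C ∩ A)) ∪ B'), so they differ.

No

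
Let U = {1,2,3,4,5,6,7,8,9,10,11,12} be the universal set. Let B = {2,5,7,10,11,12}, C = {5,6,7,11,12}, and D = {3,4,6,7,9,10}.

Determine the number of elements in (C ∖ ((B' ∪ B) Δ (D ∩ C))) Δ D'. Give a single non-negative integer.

B' = {1,3,4,6,8,9}
B' ∪ B = {1,2,3,4,5,6,7,8,9,10,11,12}
D ∩ C = {6,7}
(B' ∪ B) Δ (D ∩ C) = {1,2,3,4,5,8,9,10,11,12}
C ∖ ((B' ∪ B) Δ (D ∩ C)) = {6,7}
D' = {1,2,5,8,11,12}
(C ∖ ((B' ∪ B) Δ (D ∩ C))) Δ D' = {1,2,5,6,7,8,11,12}
|(C ∖ ((B' ∪ B) Δ (D ∩ C))) Δ D'| = 8

8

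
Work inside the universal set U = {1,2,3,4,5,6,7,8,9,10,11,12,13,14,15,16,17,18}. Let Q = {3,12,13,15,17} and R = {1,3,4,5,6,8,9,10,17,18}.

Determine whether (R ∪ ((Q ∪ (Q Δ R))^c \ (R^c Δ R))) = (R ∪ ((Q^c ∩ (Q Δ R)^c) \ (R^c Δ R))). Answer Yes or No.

Yes

Q Δ R = {1,4,5,6,8,9,10,12,13,15,18}
Q ∪ (Q Δ R) = {1,3,4,5,6,8,9,10,12,13,15,17,18}
(Q ∪ (Q Δ R))^c = {2,7,11,14,16}
R^c = {2,7,11,12,13,14,15,16}
R^c Δ R = {1,2,3,4,5,6,7,8,9,10,11,12,13,14,15,16,17,18}
(Q ∪ (Q Δ R))^c \ (R^c Δ R) = {}
R ∪ ((Q ∪ (Q Δ R))^c \ (R^c Δ R)) = {1,3,4,5,6,8,9,10,17,18}
Q^c = {1,2,4,5,6,7,8,9,10,11,14,16,18}
(Q Δ R)^c = {2,3,7,11,14,16,17}
Q^c ∩ (Q Δ R)^c = {2,7,11,14,16}
(Q^c ∩ (Q Δ R)^c) \ (R^c Δ R) = {}
R ∪ ((Q^c ∩ (Q Δ R)^c) \ (R^c Δ R)) = {1,3,4,5,6,8,9,10,17,18}
Both equal {1,3,4,5,6,8,9,10,17,18}, so R ∪ ((Q ∪ (Q Δ R))^c \ (R^c Δ R)) = R ∪ ((Q^c ∩ (Q Δ R)^c) \ (R^c Δ R)).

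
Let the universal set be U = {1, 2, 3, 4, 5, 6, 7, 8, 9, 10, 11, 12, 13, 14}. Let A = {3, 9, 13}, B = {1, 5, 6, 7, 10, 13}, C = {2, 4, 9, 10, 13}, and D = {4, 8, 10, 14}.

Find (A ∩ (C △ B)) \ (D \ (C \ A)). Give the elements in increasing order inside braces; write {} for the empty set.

C △ B = {1, 2, 4, 5, 6, 7, 9}
A ∩ (C △ B) = {9}
C \ A = {2, 4, 10}
D \ (C \ A) = {8, 14}
(A ∩ (C △ B)) \ (D \ (C \ A)) = {9}

{9}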